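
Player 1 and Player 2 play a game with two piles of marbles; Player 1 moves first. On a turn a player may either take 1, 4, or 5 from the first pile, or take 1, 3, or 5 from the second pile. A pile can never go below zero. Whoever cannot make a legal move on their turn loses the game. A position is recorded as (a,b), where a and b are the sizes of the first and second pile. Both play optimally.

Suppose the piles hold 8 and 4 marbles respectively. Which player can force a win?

Classify positions by backward induction: terminal positions (no move available) are L. From any other position, the mover wins iff some move reaches an L.
No move ever increases a pile, so every position that can arise here has a ≤ 8 and b ≤ 4; it is enough to label the cells with 0 ≤ a ≤ 8 and 0 ≤ b ≤ 4.
Every move lowers a or b (never raises either), so fill the grid row by row in increasing a, and left to right within a row: each cell's successors are then already labelled.
      b=0  b=1  b=2  b=3  b=4
a=0:    L    W    L    W    L
a=1:    W    L    W    L    W
a=2:    L    W    L    W    L
a=3:    W    L    W    L    W
a=4:    W    W    W    W    W
a=5:    W    W    W    W    W
a=6:    W    W    W    W    W
a=7:    W    W    W    W    W
a=8:    L    W    L    W    L
Cells with no legal move (terminal, hence L): (0,0).
The remaining L cells, each justified by listing all of its moves:
(0,2): L (sole option (0,1)(W) is W)
(0,4): L (options (0,3)(W), (0,1)(W) are all W)
(1,1): L (options (0,1)(W), (1,0)(W) are all W)
(1,3): L (options (0,3)(W), (1,2)(W), (1,0)(W) are all W)
(2,0): L (sole option (1,0)(W) is W)
(2,2): L (options (1,2)(W), (2,1)(W) are all W)
(2,4): L (options (1,4)(W), (2,3)(W), (2,1)(W) are all W)
(3,1): L (options (2,1)(W), (3,0)(W) are all W)
(3,3): L (options (2,3)(W), (3,2)(W), (3,0)(W) are all W)
(8,0): L (options (7,0)(W), (4,0)(W), (3,0)(W) are all W)
(8,2): L (options (7,2)(W), (4,2)(W), (3,2)(W), (8,1)(W) are all W)
(8,4): L (options (7,4)(W), (4,4)(W), (3,4)(W), (8,3)(W), (8,1)(W) are all W)
Every other cell has at least one move into one of the L cells above, so it is W.
Every move from (8,4) reaches a W position, so the mover loses.

Player 2 wins.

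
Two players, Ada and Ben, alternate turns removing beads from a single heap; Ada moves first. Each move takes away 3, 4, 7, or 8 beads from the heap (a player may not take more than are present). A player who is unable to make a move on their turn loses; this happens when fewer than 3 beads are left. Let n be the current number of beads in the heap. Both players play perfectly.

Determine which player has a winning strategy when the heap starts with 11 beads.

Ben wins.

Positions with no move are L. A position that does have a move is losing for the player to move precisely when every available move leads to a winning position for the opponent. Fill in the labels:
n=0: no move → L
n=1: no move → L
n=2: no move → L
n=3: can move to 0, which is L ⇒ W
n=4: can move to 1, which is L ⇒ W
n=5: can move to 2, which is L ⇒ W
n=6: can move to 2, which is L ⇒ W
n=7: can move to 0, which is L ⇒ W
n=8: can move to 1, which is L ⇒ W
n=9: can move to 2, which is L ⇒ W
n=10: can move to 2, which is L ⇒ W
n=11: moves to 8(W), 7(W), 4(W), 3(W); every one is W ⇒ L
Every move from 11 reaches a W position, so the mover loses.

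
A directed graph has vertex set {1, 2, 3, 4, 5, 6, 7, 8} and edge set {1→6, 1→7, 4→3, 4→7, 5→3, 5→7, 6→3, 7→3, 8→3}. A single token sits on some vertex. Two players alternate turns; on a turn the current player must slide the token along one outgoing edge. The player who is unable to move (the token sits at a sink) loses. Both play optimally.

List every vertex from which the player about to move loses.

Build the W/L table. Terminal = L. A non-terminal position is W if it has a move to some L; otherwise it is L.
Every edge goes from a vertex to one that appears earlier in the order 2, 3, 8, 7, 6, 1, 5, 4, so processing vertices in that order labels each vertex after all of its successors.
2: no outgoing edge → L
3: no outgoing edge → L
8: reaches L-position 3 → W
7: reaches L-position 3 → W
6: reaches L-position 3 → W
1: only reaches 6(W), 7(W), all W → L
5: reaches L-position 3 → W
4: reaches L-position 3 → W
The losing starting vertices are exactly the entries labelled L in this table (3 of them).

1, 2, 3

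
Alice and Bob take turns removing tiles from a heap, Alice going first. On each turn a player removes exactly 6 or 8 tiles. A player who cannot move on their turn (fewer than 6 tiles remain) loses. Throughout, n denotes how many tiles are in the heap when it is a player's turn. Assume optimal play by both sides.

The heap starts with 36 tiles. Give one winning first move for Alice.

Remove 6, leaving 30.

Positions with no move are L. A position that does have a move is losing for the player to move precisely when every available move leads to a winning position for the opponent. Fill in the labels:
n=0: no move → L
n=1: no move → L
n=2: no move → L
n=3: no move → L
n=4: no move → L
n=5: no move → L
n=6: W (go to 0, an L position)
n=7: W (go to 1, an L position)
n=8: W (go to 2, an L position)
n=9: W (go to 3, an L position)
n=10: W (go to 4, an L position)
n=11: W (go to 5, an L position)
n=12: W (go to 4, an L position)
n=13: W (go to 5, an L position)
n=14: L (options 8(W), 6(W) are all W)
n=15: L (options 9(W), 7(W) are all W)
n=16: L (options 10(W), 8(W) are all W)
n=17: L (options 11(W), 9(W) are all W)
n=18: L (options 12(W), 10(W) are all W)
n=19: L (options 13(W), 11(W) are all W)
n=20: W (go to 14, an L position)
n=21: W (go to 15, an L position)
n=22: W (go to 16, an L position)
n=23: W (go to 17, an L position)
n=24: W (go to 18, an L position)
n=25: W (go to 19, an L position)
n=26: W (go to 18, an L position)
n=27: W (go to 19, an L position)
n=28: L (options 22(W), 20(W) are all W)
n=29: L (options 23(W), 21(W) are all W)
n=30: L (options 24(W), 22(W) are all W)
n=31: L (options 25(W), 23(W) are all W)
n=32: L (options 26(W), 24(W) are all W)
n=33: L (options 27(W), 25(W) are all W)
n=34: W (go to 28, an L position)
n=35: W (go to 29, an L position)
n=36: W (go to 30, an L position)
From 36, the L positions reachable in one move are: 30, 28. Any move reaching one of these is winning.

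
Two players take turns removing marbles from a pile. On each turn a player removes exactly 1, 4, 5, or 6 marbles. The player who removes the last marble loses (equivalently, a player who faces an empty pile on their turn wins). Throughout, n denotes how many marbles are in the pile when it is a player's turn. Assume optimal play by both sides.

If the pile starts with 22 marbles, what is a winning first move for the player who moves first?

Remove 1, leaving 21.

Work bottom-up. With no move the player to move wins. Otherwise the position is W if at least one move leads to an L position for the opponent, and L if every move leads to a W.
n=0: no move; the opponent has just taken the last marble and therefore loses → W
n=1: only reaches 0(W), which is W → L
n=2: reaches L-position 1 → W
n=3: only reaches 2(W), which is W → L
n=4: reaches L-position 3 → W
n=5: reaches L-position 1 → W
n=6: reaches L-position 1 → W
n=7: reaches L-position 3 → W
n=8: reaches L-position 3 → W
n=9: reaches L-position 3 → W
n=10: only reaches 9(W), 6(W), 5(W), 4(W), all W → L
n=11: reaches L-position 10 → W
n=12: only reaches 11(W), 8(W), 7(W), 6(W), all W → L
n=13: reaches L-position 12 → W
n=14: reaches L-position 10 → W
n=15: reaches L-position 10 → W
n=16: reaches L-position 12 → W
n=17: reaches L-position 12 → W
n=18: reaches L-position 12 → W
n=19: only reaches 18(W), 15(W), 14(W), 13(W), all W → L
n=20: reaches L-position 19 → W
n=21: only reaches 20(W), 17(W), 16(W), 15(W), all W → L
n=22: reaches L-position 21 → W
From 22, the L positions reachable in one move are: 21.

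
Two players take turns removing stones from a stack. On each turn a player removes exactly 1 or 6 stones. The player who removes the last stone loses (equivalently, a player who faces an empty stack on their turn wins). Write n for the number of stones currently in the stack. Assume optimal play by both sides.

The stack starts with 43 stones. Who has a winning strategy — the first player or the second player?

The second player wins.

Classify positions by backward induction: terminal positions (no move available) are W. From any other position, the mover wins iff some move reaches an L.
n=0: no move; the opponent has just taken the last stone and therefore loses → W
n=1: only reaches 0(W), which is W → L
n=2: reaches L-position 1 → W
n=3: only reaches 2(W), which is W → L
n=4: reaches L-position 3 → W
n=5: only reaches 4(W), which is W → L
n=6: reaches L-position 5 → W
n=7: reaches L-position 1 → W
n=8: only reaches 7(W), 2(W), all W → L
n=9: reaches L-position 8 → W
n=10: only reaches 9(W), 4(W), all W → L
n=11: reaches L-position 10 → W
n=12: only reaches 11(W), 6(W), all W → L
n=13: reaches L-position 12 → W
n=14: reaches L-position 8 → W
n=15: only reaches 14(W), 9(W), all W → L
n=16: reaches L-position 15 → W
n=17: only reaches 16(W), 11(W), all W → L
n=18: reaches L-position 17 → W
n=19: only reaches 18(W), 13(W), all W → L
n=20: reaches L-position 19 → W
n=21: reaches L-position 15 → W
n=22: only reaches 21(W), 16(W), all W → L
n=23: reaches L-position 22 → W
n=24: only reaches 23(W), 18(W), all W → L
n=25: reaches L-position 24 → W
n=26: only reaches 25(W), 20(W), all W → L
n=27: reaches L-position 26 → W
n=28: reaches L-position 22 → W
n=29: only reaches 28(W), 23(W), all W → L
n=30: reaches L-position 29 → W
n=31: only reaches 30(W), 25(W), all W → L
n=32: reaches L-position 31 → W
n=33: only reaches 32(W), 27(W), all W → L
n=34: reaches L-position 33 → W
n=35: reaches L-position 29 → W
n=36: only reaches 35(W), 30(W), all W → L
n=37: reaches L-position 36 → W
n=38: only reaches 37(W), 32(W), all W → L
n=39: reaches L-position 38 → W
n=40: only reaches 39(W), 34(W), all W → L
n=41: reaches L-position 40 → W
n=42: reaches L-position 36 → W
n=43: only reaches 42(W), 37(W), all W → L
Every move from 43 reaches a W position, so the mover loses.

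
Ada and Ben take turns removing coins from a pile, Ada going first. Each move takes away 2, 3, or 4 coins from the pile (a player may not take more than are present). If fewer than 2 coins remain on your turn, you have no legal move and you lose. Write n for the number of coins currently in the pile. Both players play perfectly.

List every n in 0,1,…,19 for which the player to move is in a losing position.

0, 1, 6, 7, 12, 13, 18, 19

Classify positions by backward induction: terminal positions (no move available) are L. From any other position, the mover wins iff some move reaches an L.
n=0: no move → L
n=1: no move → L
n=2: W (go to 0, an L position)
n=3: W (go to 1, an L position)
n=4: W (go to 1, an L position)
n=5: W (go to 1, an L position)
n=6: L (options 4(W), 3(W), 2(W) are all W)
n=7: L (options 5(W), 4(W), 3(W) are all W)
n=8: W (go to 6, an L position)
n=9: W (go to 7, an L position)
n=10: W (go to 7, an L position)
n=11: W (go to 7, an L position)
n=12: L (options 10(W), 9(W), 8(W) are all W)
n=13: L (options 11(W), 10(W), 9(W) are all W)
n=14: W (go to 12, an L position)
n=15: W (go to 13, an L position)
n=16: W (go to 13, an L position)
n=17: W (go to 13, an L position)
n=18: L (options 16(W), 15(W), 14(W) are all W)
n=19: L (options 17(W), 16(W), 15(W) are all W)
Reading off the rows marked L gives the requested list; there are 8 such values of n.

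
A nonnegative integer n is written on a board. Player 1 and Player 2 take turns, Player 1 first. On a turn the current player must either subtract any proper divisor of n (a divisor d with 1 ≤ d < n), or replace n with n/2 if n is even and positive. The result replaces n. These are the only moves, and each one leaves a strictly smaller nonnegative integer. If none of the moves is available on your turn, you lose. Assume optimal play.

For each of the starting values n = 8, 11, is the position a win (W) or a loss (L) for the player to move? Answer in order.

Label each position W (a win for the player to move) or L (a loss). A position with no legal move is L; any other position is W exactly when some move reaches an L, and L when every move reaches a W.
n=0: no move → L
n=1: no move → L
n=2: →1(L), so W
n=3: →2(W) only, which is W, so L
n=4: →3(L), so W
n=5: →4(W) only, which is W, so L
n=6: →3(L), so W
n=7: →6(W) only, which is W, so L
n=8: →7(L), so W
n=9: →6(W), 8(W) — all W, so L
n=10: →5(L), so W
n=11: →10(W) only, which is W, so L

8: W, 11: L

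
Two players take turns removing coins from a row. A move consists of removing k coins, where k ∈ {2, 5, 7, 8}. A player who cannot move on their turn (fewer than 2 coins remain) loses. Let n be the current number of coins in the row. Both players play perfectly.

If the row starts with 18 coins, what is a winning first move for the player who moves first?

Remove 5, leaving 13.

Classify positions by backward induction: terminal positions (no move available) are L. From any other position, the mover wins iff some move reaches an L.
n=0: no move → L
n=1: no move → L
n=2: W (go to 0, an L position)
n=3: W (go to 1, an L position)
n=4: L (sole option 2(W) is W)
n=5: W (go to 0, an L position)
n=6: W (go to 4, an L position)
n=7: W (go to 0, an L position)
n=8: W (go to 1, an L position)
n=9: W (go to 4, an L position)
n=10: L (options 8(W), 5(W), 3(W), 2(W) are all W)
n=11: W (go to 4, an L position)
n=12: W (go to 10, an L position)
n=13: L (options 11(W), 8(W), 6(W), 5(W) are all W)
n=14: L (options 12(W), 9(W), 7(W), 6(W) are all W)
n=15: W (go to 13, an L position)
n=16: W (go to 14, an L position)
n=17: W (go to 10, an L position)
n=18: W (go to 13, an L position)
From 18, the L positions reachable in one move are: 13, 10. Any move reaching one of these is winning.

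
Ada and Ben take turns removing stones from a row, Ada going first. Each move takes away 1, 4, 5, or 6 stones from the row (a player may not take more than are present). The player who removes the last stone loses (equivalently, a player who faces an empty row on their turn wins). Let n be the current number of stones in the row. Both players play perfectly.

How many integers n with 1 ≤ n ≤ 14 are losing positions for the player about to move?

Build the W/L table. Terminal = W. A non-terminal position is W if it has a move to some L; otherwise it is L.
n=0: no move; the opponent has just taken the last stone and therefore loses → W
n=1: the only move is to 0(W), a W ⇒ L
n=2: can move to 1, which is L ⇒ W
n=3: the only move is to 2(W), a W ⇒ L
n=4: can move to 3, which is L ⇒ W
n=5: can move to 1, which is L ⇒ W
n=6: can move to 1, which is L ⇒ W
n=7: can move to 3, which is L ⇒ W
n=8: can move to 3, which is L ⇒ W
n=9: can move to 3, which is L ⇒ W
n=10: moves to 9(W), 6(W), 5(W), 4(W); every one is W ⇒ L
n=11: can move to 10, which is L ⇒ W
n=12: moves to 11(W), 8(W), 7(W), 6(W); every one is W ⇒ L
n=13: can move to 12, which is L ⇒ W
n=14: can move to 10, which is L ⇒ W
L entries with 1 ≤ n ≤ 14 (the range starts at n=1): n = 1, 3, 10, 12; that makes 4.

4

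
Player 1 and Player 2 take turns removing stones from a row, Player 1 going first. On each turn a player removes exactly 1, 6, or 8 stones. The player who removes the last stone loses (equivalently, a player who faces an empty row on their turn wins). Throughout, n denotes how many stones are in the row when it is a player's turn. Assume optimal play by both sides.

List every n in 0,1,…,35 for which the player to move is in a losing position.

Work bottom-up. With no move the player to move wins. Otherwise the position is W if at least one move leads to an L position for the opponent, and L if every move leads to a W.
n=0: no move; the opponent has just taken the last stone and therefore loses → W
n=1: L (sole option 0(W) is W)
n=2: W (go to 1, an L position)
n=3: L (sole option 2(W) is W)
n=4: W (go to 3, an L position)
n=5: L (sole option 4(W) is W)
n=6: W (go to 5, an L position)
n=7: W (go to 1, an L position)
n=8: L (options 7(W), 2(W), 0(W) are all W)
n=9: W (go to 8, an L position)
n=10: L (options 9(W), 4(W), 2(W) are all W)
n=11: W (go to 10, an L position)
n=12: L (options 11(W), 6(W), 4(W) are all W)
n=13: W (go to 12, an L position)
n=14: W (go to 8, an L position)
n=15: L (options 14(W), 9(W), 7(W) are all W)
n=16: W (go to 15, an L position)
n=17: L (options 16(W), 11(W), 9(W) are all W)
n=18: W (go to 17, an L position)
n=19: L (options 18(W), 13(W), 11(W) are all W)
n=20: W (go to 19, an L position)
n=21: W (go to 15, an L position)
n=22: L (options 21(W), 16(W), 14(W) are all W)
n=23: W (go to 22, an L position)
n=24: L (options 23(W), 18(W), 16(W) are all W)
n=25: W (go to 24, an L position)
n=26: L (options 25(W), 20(W), 18(W) are all W)
n=27: W (go to 26, an L position)
n=28: W (go to 22, an L position)
n=29: L (options 28(W), 23(W), 21(W) are all W)
n=30: W (go to 29, an L position)
n=31: L (options 30(W), 25(W), 23(W) are all W)
n=32: W (go to 31, an L position)
n=33: L (options 32(W), 27(W), 25(W) are all W)
n=34: W (go to 33, an L position)
n=35: W (go to 29, an L position)
The losing starting values of n are exactly the entries labelled L in this table (15 of them).

1, 3, 5, 8, 10, 12, 15, 17, 19, 22, 24, 26, 29, 31, 33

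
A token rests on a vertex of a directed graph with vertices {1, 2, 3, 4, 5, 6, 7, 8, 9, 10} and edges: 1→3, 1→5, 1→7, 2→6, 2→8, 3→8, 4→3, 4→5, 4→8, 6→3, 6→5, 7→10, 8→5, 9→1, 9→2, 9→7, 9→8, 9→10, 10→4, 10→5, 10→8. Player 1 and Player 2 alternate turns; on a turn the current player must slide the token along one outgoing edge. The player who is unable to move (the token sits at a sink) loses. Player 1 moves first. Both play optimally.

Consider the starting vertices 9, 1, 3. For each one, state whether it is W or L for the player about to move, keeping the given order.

9: W, 1: W, 3: L

Compute win/loss labels from the base case upward. A position with no move is L. Any other position is W if it can reach an L in one move, else L.
Every edge goes from a vertex to one that appears earlier in the order 5, 8, 3, 4, 10, 6, 7, 1, 2, 9, so processing vertices in that order labels each vertex after all of its successors.
5: no outgoing edge → L
8: W (go to 5, an L position)
3: L (sole option 8(W) is W)
4: W (go to 3, an L position)
10: W (go to 5, an L position)
6: W (go to 3, an L position)
7: L (sole option 10(W) is W)
1: W (go to 7, an L position)
2: L (options 6(W), 8(W) are all W)
9: W (go to 2, an L position)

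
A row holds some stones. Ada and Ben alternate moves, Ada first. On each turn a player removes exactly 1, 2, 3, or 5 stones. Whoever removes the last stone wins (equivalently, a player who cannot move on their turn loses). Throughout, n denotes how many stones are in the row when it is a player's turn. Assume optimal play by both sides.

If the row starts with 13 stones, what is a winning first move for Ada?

Remove 1, leaving 12.

Use the standard recursion: the mover loses at a terminal position; elsewhere, the mover wins exactly when some move hands the opponent an L position.
n=0: no move → L
n=1: can move to 0, which is L ⇒ W
n=2: can move to 0, which is L ⇒ W
n=3: can move to 0, which is L ⇒ W
n=4: moves to 3(W), 2(W), 1(W); every one is W ⇒ L
n=5: can move to 4, which is L ⇒ W
n=6: can move to 4, which is L ⇒ W
n=7: can move to 4, which is L ⇒ W
n=8: moves to 7(W), 6(W), 5(W), 3(W); every one is W ⇒ L
n=9: can move to 8, which is L ⇒ W
n=10: can move to 8, which is L ⇒ W
n=11: can move to 8, which is L ⇒ W
n=12: moves to 11(W), 10(W), 9(W), 7(W); every one is W ⇒ L
n=13: can move to 12, which is L ⇒ W
From 13, the L positions reachable in one move are: 12, 8. Any move reaching one of these is winning.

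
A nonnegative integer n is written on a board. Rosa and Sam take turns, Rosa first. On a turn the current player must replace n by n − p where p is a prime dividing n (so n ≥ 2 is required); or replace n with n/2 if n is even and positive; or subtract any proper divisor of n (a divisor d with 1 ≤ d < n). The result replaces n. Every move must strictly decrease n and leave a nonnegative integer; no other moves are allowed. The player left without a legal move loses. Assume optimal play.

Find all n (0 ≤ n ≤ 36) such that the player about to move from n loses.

Build the W/L table. Terminal = L. A non-terminal position is W if it has a move to some L; otherwise it is L.
n=0: no move → L
n=1: no move → L
n=2: reaches L-position 0 → W
n=3: reaches L-position 0 → W
n=4: only reaches 2(W), 3(W), all W → L
n=5: reaches L-position 0 → W
n=6: reaches L-position 4 → W
n=7: reaches L-position 0 → W
n=8: reaches L-position 4 → W
n=9: only reaches 6(W), 8(W), all W → L
n=10: reaches L-position 9 → W
n=11: reaches L-position 0 → W
n=12: reaches L-position 9 → W
n=13: reaches L-position 0 → W
n=14: only reaches 7(W), 12(W), 13(W), all W → L
n=15: reaches L-position 14 → W
n=16: reaches L-position 14 → W
n=17: reaches L-position 0 → W
n=18: reaches L-position 9 → W
n=19: reaches L-position 0 → W
n=20: only reaches 10(W), 15(W), 16(W), 18(W), 19(W), all W → L
n=21: reaches L-position 14 → W
n=22: reaches L-position 20 → W
n=23: reaches L-position 0 → W
n=24: reaches L-position 20 → W
n=25: reaches L-position 20 → W
n=26: only reaches 13(W), 24(W), 25(W), all W → L
n=27: reaches L-position 26 → W
n=28: reaches L-position 14 → W
n=29: reaches L-position 0 → W
n=30: reaches L-position 20 → W
n=31: reaches L-position 0 → W
n=32: only reaches 16(W), 24(W), 28(W), 30(W), 31(W), all W → L
n=33: reaches L-position 32 → W
n=34: reaches L-position 32 → W
n=35: only reaches 28(W), 30(W), 34(W), all W → L
n=36: reaches L-position 32 → W
Reading off the rows marked L gives the requested list; there are 9 such values of n.

0, 1, 4, 9, 14, 20, 26, 32, 35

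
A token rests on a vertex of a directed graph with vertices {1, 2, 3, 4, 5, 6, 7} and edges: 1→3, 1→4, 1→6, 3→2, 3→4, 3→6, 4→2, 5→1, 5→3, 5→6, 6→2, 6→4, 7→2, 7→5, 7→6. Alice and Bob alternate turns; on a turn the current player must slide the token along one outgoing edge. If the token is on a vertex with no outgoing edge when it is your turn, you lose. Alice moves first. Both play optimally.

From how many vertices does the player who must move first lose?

Classify positions by backward induction: terminal positions (no move available) are L. From any other position, the mover wins iff some move reaches an L.
Every edge goes from a vertex to one that appears earlier in the order 2, 4, 6, 3, 1, 5, 7, so processing vertices in that order labels each vertex after all of its successors.
2: no outgoing edge → L
4: →2(L), so W
6: →2(L), so W
3: →2(L), so W
1: →3(W), 6(W), 4(W) — all W, so L
5: →1(L), so W
7: →2(L), so W
The L vertices are 1, 2; that is 2 in all.

2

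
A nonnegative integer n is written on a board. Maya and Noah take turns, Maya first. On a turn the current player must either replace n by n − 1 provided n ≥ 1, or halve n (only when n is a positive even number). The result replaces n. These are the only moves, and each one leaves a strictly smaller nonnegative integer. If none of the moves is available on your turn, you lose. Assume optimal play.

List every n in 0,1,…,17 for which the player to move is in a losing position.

0, 2, 5, 7, 9, 11, 13, 15, 17

Use the standard recursion: the mover loses at a terminal position; elsewhere, the mover wins exactly when some move hands the opponent an L position.
n=0: no move → L
n=1: reaches L-position 0 → W
n=2: only reaches 1(W), which is W → L
n=3: reaches L-position 2 → W
n=4: reaches L-position 2 → W
n=5: only reaches 4(W), which is W → L
n=6: reaches L-position 5 → W
n=7: only reaches 6(W), which is W → L
n=8: reaches L-position 7 → W
n=9: only reaches 8(W), which is W → L
n=10: reaches L-position 5 → W
n=11: only reaches 10(W), which is W → L
n=12: reaches L-position 11 → W
n=13: only reaches 12(W), which is W → L
n=14: reaches L-position 7 → W
n=15: only reaches 14(W), which is W → L
n=16: reaches L-position 15 → W
n=17: only reaches 16(W), which is W → L
The losing starting values of n are exactly the entries labelled L in this table (9 of them).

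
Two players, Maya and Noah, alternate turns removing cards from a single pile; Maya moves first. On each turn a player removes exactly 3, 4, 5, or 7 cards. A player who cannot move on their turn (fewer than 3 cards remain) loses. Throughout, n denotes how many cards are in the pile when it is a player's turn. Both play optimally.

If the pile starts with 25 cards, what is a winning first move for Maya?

Build the W/L table. Terminal = L. A non-terminal position is W if it has a move to some L; otherwise it is L.
n=0: no move → L
n=1: no move → L
n=2: no move → L
n=3: reaches L-position 0 → W
n=4: reaches L-position 1 → W
n=5: reaches L-position 2 → W
n=6: reaches L-position 2 → W
n=7: reaches L-position 2 → W
n=8: reaches L-position 1 → W
n=9: reaches L-position 2 → W
n=10: only reaches 7(W), 6(W), 5(W), 3(W), all W → L
n=11: only reaches 8(W), 7(W), 6(W), 4(W), all W → L
n=12: only reaches 9(W), 8(W), 7(W), 5(W), all W → L
n=13: reaches L-position 10 → W
n=14: reaches L-position 11 → W
n=15: reaches L-position 12 → W
n=16: reaches L-position 12 → W
n=17: reaches L-position 12 → W
n=18: reaches L-position 11 → W
n=19: reaches L-position 12 → W
n=20: only reaches 17(W), 16(W), 15(W), 13(W), all W → L
n=21: only reaches 18(W), 17(W), 16(W), 14(W), all W → L
n=22: only reaches 19(W), 18(W), 17(W), 15(W), all W → L
n=23: reaches L-position 20 → W
n=24: reaches L-position 21 → W
n=25: reaches L-position 22 → W
From 25, the L positions reachable in one move are: 22, 21, 20. Any move reaching one of these is winning.

Remove 3, leaving 22.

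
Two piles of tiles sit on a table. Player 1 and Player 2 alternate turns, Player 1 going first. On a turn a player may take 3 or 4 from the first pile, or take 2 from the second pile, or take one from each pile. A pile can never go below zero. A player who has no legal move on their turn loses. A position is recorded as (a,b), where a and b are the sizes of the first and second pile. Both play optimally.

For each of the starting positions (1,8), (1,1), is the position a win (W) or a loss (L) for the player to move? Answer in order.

Use the standard recursion: the mover loses at a terminal position; elsewhere, the mover wins exactly when some move hands the opponent an L position.
No move ever increases a pile, so every position that can arise here has a ≤ 1 and b ≤ 8; it is enough to label the cells with 0 ≤ a ≤ 1 and 0 ≤ b ≤ 8.
Every move lowers a or b (never raises either), so fill the grid row by row in increasing a, and left to right within a row: each cell's successors are then already labelled.
      b=0  b=1  b=2  b=3  b=4  b=5  b=6  b=7  b=8
a=0:    L    L    W    W    L    L    W    W    L
a=1:    L    W    W    L    L    W    W    L    L
Cells with no legal move (terminal, hence L): (0,0), (0,1), (1,0).
The remaining L cells, each justified by listing all of its moves:
(0,4): →(0,2)(W) only, which is W, so L
(0,5): →(0,3)(W) only, which is W, so L
(0,8): →(0,6)(W) only, which is W, so L
(1,3): →(1,1)(W), (0,2)(W) — all W, so L
(1,4): →(1,2)(W), (0,3)(W) — all W, so L
(1,7): →(1,5)(W), (0,6)(W) — all W, so L
(1,8): →(1,6)(W), (0,7)(W) — all W, so L
Every other cell has at least one move into one of the L cells above, so it is W.
(1,8): one of the L cells justified above, so L
(1,1): the move to (0,0) reaches an L cell, so W

(1,8): L, (1,1): W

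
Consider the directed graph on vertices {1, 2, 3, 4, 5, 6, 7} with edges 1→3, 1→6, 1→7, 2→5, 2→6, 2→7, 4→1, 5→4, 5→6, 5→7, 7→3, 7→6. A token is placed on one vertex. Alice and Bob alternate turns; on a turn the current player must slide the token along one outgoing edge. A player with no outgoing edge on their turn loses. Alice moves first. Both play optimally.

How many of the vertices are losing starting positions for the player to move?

Label each position W (a win for the player to move) or L (a loss). A position with no legal move is L; any other position is W exactly when some move reaches an L, and L when every move reaches a W.
Every edge goes from a vertex to one that appears earlier in the order 3, 6, 7, 1, 4, 5, 2, so processing vertices in that order labels each vertex after all of its successors.
3: no outgoing edge → L
6: no outgoing edge → L
7: can move to 6, which is L ⇒ W
1: can move to 6, which is L ⇒ W
4: the only move is to 1(W), a W ⇒ L
5: can move to 4, which is L ⇒ W
2: can move to 6, which is L ⇒ W
The L vertices are 3, 4, 6; that is 3 in all.

3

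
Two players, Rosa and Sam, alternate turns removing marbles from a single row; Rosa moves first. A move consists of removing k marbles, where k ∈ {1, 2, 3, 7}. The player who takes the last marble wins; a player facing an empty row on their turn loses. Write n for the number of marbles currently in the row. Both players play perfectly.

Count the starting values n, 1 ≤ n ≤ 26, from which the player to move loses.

Label each position W (a win for the player to move) or L (a loss). A position with no legal move is L; any other position is W exactly when some move reaches an L, and L when every move reaches a W.
n=0: no move → L
n=1: →0(L), so W
n=2: →0(L), so W
n=3: →0(L), so W
n=4: →3(W), 2(W), 1(W) — all W, so L
n=5: →4(L), so W
n=6: →4(L), so W
n=7: →4(L), so W
n=8: →7(W), 6(W), 5(W), 1(W) — all W, so L
n=9: →8(L), so W
n=10: →8(L), so W
n=11: →8(L), so W
n=12: →11(W), 10(W), 9(W), 5(W) — all W, so L
n=13: →12(L), so W
n=14: →12(L), so W
n=15: →12(L), so W
n=16: →15(W), 14(W), 13(W), 9(W) — all W, so L
n=17: →16(L), so W
n=18: →16(L), so W
n=19: →16(L), so W
n=20: →19(W), 18(W), 17(W), 13(W) — all W, so L
n=21: →20(L), so W
n=22: →20(L), so W
n=23: →20(L), so W
n=24: →23(W), 22(W), 21(W), 17(W) — all W, so L
n=25: →24(L), so W
n=26: →24(L), so W
L entries with 1 ≤ n ≤ 26 (n=0 is outside the asked range and is not counted): n = 4, 8, 12, 16, 20, 24; that makes 6.

6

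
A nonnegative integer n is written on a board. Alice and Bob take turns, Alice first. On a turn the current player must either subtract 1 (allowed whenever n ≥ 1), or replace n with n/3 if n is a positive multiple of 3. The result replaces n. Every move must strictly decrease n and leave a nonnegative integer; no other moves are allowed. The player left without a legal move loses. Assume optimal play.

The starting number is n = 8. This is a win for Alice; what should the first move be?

Label each position W (a win for the player to move) or L (a loss). A position with no legal move is L; any other position is W exactly when some move reaches an L, and L when every move reaches a W.
n=0: no move → L
n=1: →0(L), so W
n=2: →1(W) only, which is W, so L
n=3: →2(L), so W
n=4: →3(W) only, which is W, so L
n=5: →4(L), so W
n=6: →2(L), so W
n=7: →6(W) only, which is W, so L
n=8: →7(L), so W
From 8, the L positions reachable in one move are: 7.

Move to 7.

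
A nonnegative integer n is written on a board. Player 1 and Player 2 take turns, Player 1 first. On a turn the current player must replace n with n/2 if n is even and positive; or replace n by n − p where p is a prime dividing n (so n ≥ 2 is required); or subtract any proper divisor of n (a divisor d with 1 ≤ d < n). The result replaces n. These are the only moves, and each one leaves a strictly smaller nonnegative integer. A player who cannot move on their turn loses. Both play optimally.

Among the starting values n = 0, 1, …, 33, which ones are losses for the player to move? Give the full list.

Use the standard recursion: the mover loses at a terminal position; elsewhere, the mover wins exactly when some move hands the opponent an L position.
n=0: no move → L
n=1: no move → L
n=2: W (go to 0, an L position)
n=3: W (go to 0, an L position)
n=4: L (options 2(W), 3(W) are all W)
n=5: W (go to 0, an L position)
n=6: W (go to 4, an L position)
n=7: W (go to 0, an L position)
n=8: W (go to 4, an L position)
n=9: L (options 6(W), 8(W) are all W)
n=10: W (go to 9, an L position)
n=11: W (go to 0, an L position)
n=12: W (go to 9, an L position)
n=13: W (go to 0, an L position)
n=14: L (options 7(W), 12(W), 13(W) are all W)
n=15: W (go to 14, an L position)
n=16: W (go to 14, an L position)
n=17: W (go to 0, an L position)
n=18: W (go to 9, an L position)
n=19: W (go to 0, an L position)
n=20: L (options 10(W), 15(W), 16(W), 18(W), 19(W) are all W)
n=21: W (go to 14, an L position)
n=22: W (go to 20, an L position)
n=23: W (go to 0, an L position)
n=24: W (go to 20, an L position)
n=25: W (go to 20, an L position)
n=26: L (options 13(W), 24(W), 25(W) are all W)
n=27: W (go to 26, an L position)
n=28: W (go to 14, an L position)
n=29: W (go to 0, an L position)
n=30: W (go to 20, an L position)
n=31: W (go to 0, an L position)
n=32: L (options 16(W), 24(W), 28(W), 30(W), 31(W) are all W)
n=33: W (go to 32, an L position)
The losing starting values of n are exactly the entries labelled L in this table (8 of them).

0, 1, 4, 9, 14, 20, 26, 32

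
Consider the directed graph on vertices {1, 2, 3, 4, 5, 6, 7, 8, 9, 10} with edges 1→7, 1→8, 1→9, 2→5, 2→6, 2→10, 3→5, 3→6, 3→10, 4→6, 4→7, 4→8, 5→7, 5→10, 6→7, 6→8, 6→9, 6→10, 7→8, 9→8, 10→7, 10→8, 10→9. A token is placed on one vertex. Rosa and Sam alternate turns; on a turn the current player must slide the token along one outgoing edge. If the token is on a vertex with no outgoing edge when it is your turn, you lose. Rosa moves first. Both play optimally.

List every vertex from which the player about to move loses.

Label each position W (a win for the player to move) or L (a loss). A position with no legal move is L; any other position is W exactly when some move reaches an L, and L when every move reaches a W.
Every edge goes from a vertex to one that appears earlier in the order 8, 9, 7, 10, 5, 6, 3, 4, 2, 1, so processing vertices in that order labels each vertex after all of its successors.
8: no outgoing edge → L
9: →8(L), so W
7: →8(L), so W
10: →8(L), so W
5: →10(W), 7(W) — all W, so L
6: →8(L), so W
3: →5(L), so W
4: →8(L), so W
2: →5(L), so W
1: →8(L), so W
Reading off the rows marked L gives the requested list; there are 2 such vertices.

5, 8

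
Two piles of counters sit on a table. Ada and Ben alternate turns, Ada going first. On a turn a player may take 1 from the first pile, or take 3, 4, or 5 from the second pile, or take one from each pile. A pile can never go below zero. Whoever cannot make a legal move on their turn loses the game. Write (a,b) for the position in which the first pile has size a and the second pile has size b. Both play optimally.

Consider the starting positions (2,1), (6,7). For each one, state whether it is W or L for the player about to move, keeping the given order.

(2,1): L, (6,7): W

Compute win/loss labels from the base case upward. A position with no move is L. Any other position is W if it can reach an L in one move, else L.
No move ever increases a pile, so every position that can arise here has a ≤ 6 and b ≤ 7; it is enough to label the cells with 0 ≤ a ≤ 6 and 0 ≤ b ≤ 7.
Every move lowers a or b (never raises either), so fill the grid row by row in increasing a, and left to right within a row: each cell's successors are then already labelled.
      b=0  b=1  b=2  b=3  b=4  b=5  b=6  b=7
a=0:    L    L    L    W    W    W    W    W
a=1:    W    W    W    W    L    L    L    W
a=2:    L    L    L    W    W    W    W    W
a=3:    W    W    W    W    L    L    L    W
a=4:    L    L    L    W    W    W    W    W
a=5:    W    W    W    W    L    L    L    W
a=6:    L    L    L    W    W    W    W    W
Cells with no legal move (terminal, hence L): (0,0), (0,1), (0,2).
The remaining L cells, each justified by listing all of its moves:
(1,4): only reaches (0,4)(W), (1,1)(W), (1,0)(W), (0,3)(W), all W → L
(1,5): only reaches (0,5)(W), (1,2)(W), (1,1)(W), (1,0)(W), (0,4)(W), all W → L
(1,6): only reaches (0,6)(W), (1,3)(W), (1,2)(W), (1,1)(W), (0,5)(W), all W → L
(2,0): only reaches (1,0)(W), which is W → L
(2,1): only reaches (1,1)(W), (1,0)(W), all W → L
(2,2): only reaches (1,2)(W), (1,1)(W), all W → L
(3,4): only reaches (2,4)(W), (3,1)(W), (3,0)(W), (2,3)(W), all W → L
(3,5): only reaches (2,5)(W), (3,2)(W), (3,1)(W), (3,0)(W), (2,4)(W), all W → L
(3,6): only reaches (2,6)(W), (3,3)(W), (3,2)(W), (3,1)(W), (2,5)(W), all W → L
(4,0): only reaches (3,0)(W), which is W → L
(4,1): only reaches (3,1)(W), (3,0)(W), all W → L
(4,2): only reaches (3,2)(W), (3,1)(W), all W → L
(5,4): only reaches (4,4)(W), (5,1)(W), (5,0)(W), (4,3)(W), all W → L
(5,5): only reaches (4,5)(W), (5,2)(W), (5,1)(W), (5,0)(W), (4,4)(W), all W → L
(5,6): only reaches (4,6)(W), (5,3)(W), (5,2)(W), (5,1)(W), (4,5)(W), all W → L
(6,0): only reaches (5,0)(W), which is W → L
(6,1): only reaches (5,1)(W), (5,0)(W), all W → L
(6,2): only reaches (5,2)(W), (5,1)(W), all W → L
Every other cell has at least one move into one of the L cells above, so it is W.
(2,1): one of the L cells justified above, so L
(6,7): the move to (6,2) reaches an L cell, so W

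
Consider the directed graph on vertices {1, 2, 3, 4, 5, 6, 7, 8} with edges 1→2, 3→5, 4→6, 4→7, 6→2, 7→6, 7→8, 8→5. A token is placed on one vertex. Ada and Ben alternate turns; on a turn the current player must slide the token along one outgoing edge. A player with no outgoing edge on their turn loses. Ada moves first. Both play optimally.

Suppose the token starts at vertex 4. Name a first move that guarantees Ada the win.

Move to 7.

Classify positions by backward induction: terminal positions (no move available) are L. From any other position, the mover wins iff some move reaches an L.
Every edge goes from a vertex to one that appears earlier in the order 5, 2, 8, 3, 6, 1, 7, 4, so processing vertices in that order labels each vertex after all of its successors.
5: no outgoing edge → L
2: no outgoing edge → L
8: can move to 5, which is L ⇒ W
3: can move to 5, which is L ⇒ W
6: can move to 2, which is L ⇒ W
1: can move to 2, which is L ⇒ W
7: moves to 6(W), 8(W); every one is W ⇒ L
4: can move to 7, which is L ⇒ W
From 4, the L positions reachable in one move are: 7.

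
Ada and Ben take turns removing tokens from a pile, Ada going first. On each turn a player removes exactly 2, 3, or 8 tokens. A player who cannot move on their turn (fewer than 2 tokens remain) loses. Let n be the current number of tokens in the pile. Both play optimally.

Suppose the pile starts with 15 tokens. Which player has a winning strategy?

Compute win/loss labels from the base case upward. A position with no move is L. Any other position is W if it can reach an L in one move, else L.
n=0: no move → L
n=1: no move → L
n=2: reaches L-position 0 → W
n=3: reaches L-position 1 → W
n=4: reaches L-position 1 → W
n=5: only reaches 3(W), 2(W), all W → L
n=6: only reaches 4(W), 3(W), all W → L
n=7: reaches L-position 5 → W
n=8: reaches L-position 6 → W
n=9: reaches L-position 6 → W
n=10: only reaches 8(W), 7(W), 2(W), all W → L
n=11: only reaches 9(W), 8(W), 3(W), all W → L
n=12: reaches L-position 10 → W
n=13: reaches L-position 11 → W
n=14: reaches L-position 11 → W
n=15: only reaches 13(W), 12(W), 7(W), all W → L
Every move from 15 reaches a W position, so the mover loses.

Ben wins.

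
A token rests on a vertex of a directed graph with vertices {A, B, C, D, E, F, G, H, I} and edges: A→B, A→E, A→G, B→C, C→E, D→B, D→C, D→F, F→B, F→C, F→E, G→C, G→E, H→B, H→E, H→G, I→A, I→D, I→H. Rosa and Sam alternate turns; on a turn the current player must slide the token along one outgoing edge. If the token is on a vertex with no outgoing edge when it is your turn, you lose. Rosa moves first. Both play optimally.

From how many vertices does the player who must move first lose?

3

Label each position W (a win for the player to move) or L (a loss). A position with no legal move is L; any other position is W exactly when some move reaches an L, and L when every move reaches a W.
Every edge goes from a vertex to one that appears earlier in the order E, C, B, F, G, H, D, A, I, so processing vertices in that order labels each vertex after all of its successors.
E: no outgoing edge → L
C: →E(L), so W
B: →C(W) only, which is W, so L
F: →B(L), so W
G: →E(L), so W
H: →B(L), so W
D: →B(L), so W
A: →B(L), so W
I: →A(W), D(W), H(W) — all W, so L
The L vertices are B, E, I; that is 3 in all.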